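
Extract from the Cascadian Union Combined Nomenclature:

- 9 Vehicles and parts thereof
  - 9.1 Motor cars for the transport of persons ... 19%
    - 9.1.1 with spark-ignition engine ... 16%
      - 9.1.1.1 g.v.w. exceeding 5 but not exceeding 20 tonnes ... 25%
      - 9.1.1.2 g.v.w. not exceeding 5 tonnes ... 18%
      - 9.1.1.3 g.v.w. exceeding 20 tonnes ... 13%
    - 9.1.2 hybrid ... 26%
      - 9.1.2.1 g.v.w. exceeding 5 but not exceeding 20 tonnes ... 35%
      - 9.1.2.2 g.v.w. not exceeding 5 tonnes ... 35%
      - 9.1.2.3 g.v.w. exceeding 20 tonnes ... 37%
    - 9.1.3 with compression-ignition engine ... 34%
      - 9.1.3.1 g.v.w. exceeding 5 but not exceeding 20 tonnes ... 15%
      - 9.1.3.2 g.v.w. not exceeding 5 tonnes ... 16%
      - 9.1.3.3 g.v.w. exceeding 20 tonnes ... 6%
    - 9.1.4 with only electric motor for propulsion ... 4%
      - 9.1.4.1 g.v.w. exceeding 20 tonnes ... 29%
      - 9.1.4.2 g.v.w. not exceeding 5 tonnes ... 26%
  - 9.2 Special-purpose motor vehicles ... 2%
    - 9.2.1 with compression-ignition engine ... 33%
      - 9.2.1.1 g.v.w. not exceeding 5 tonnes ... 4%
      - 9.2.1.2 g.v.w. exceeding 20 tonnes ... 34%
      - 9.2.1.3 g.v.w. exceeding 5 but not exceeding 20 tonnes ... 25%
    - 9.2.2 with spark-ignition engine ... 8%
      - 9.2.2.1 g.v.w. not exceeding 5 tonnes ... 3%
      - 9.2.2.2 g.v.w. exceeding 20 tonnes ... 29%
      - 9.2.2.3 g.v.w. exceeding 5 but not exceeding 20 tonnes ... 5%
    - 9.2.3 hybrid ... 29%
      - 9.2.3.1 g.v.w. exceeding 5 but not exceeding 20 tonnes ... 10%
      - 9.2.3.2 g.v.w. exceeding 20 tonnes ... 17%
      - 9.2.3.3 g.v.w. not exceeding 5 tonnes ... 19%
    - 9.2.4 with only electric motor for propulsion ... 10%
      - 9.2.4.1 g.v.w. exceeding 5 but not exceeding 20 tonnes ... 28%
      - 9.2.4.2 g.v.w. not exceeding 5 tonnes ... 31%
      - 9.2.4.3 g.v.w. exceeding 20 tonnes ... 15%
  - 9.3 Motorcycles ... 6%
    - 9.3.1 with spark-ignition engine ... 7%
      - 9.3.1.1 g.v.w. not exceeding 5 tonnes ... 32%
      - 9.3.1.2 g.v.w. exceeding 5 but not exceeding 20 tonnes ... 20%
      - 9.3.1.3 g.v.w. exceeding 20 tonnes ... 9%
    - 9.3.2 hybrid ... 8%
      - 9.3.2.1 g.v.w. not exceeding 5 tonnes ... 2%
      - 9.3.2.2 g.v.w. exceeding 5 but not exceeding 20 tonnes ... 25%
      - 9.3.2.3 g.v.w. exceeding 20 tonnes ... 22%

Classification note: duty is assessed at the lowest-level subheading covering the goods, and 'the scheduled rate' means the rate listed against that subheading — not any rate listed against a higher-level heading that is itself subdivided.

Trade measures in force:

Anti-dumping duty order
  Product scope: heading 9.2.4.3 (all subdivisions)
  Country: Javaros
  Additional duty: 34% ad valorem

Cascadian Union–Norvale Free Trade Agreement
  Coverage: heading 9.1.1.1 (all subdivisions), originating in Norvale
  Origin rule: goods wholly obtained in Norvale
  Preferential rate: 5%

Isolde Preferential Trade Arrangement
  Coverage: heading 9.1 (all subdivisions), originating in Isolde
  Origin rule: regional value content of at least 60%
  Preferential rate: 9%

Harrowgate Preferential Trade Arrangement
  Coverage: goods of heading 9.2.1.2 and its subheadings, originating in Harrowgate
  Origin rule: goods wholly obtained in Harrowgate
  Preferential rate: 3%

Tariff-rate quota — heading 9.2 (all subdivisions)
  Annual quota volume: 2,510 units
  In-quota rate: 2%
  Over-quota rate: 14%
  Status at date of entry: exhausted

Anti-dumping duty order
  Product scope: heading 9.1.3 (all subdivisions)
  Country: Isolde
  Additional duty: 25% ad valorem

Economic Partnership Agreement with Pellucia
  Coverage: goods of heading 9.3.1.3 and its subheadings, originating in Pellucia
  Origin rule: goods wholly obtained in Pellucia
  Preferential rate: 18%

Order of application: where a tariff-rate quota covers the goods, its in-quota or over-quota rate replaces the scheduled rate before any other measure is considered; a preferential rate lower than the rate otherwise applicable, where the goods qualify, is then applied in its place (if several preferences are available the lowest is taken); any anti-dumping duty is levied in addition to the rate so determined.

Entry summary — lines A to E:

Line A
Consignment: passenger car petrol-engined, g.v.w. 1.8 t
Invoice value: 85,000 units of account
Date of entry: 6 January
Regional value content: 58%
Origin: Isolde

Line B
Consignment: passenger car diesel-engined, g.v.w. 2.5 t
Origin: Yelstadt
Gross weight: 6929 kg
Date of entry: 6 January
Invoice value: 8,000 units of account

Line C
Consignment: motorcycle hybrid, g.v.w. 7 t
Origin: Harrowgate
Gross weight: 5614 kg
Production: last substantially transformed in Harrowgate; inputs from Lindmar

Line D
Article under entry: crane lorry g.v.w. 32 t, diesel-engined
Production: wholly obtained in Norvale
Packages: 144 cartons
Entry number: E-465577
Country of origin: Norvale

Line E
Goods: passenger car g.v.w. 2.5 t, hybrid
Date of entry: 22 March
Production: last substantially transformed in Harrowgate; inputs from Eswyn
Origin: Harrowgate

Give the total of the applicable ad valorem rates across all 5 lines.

Line A: passenger car → 9.1; petrol-engined → 9.1.1; g.v.w. 1.8 t → 9.1.1.2. Scheduled 18%. Isolde agreement on 9.1: RVC < 60%. → 18%.
Line B: passenger car → 9.1; diesel-engined → 9.1.3; g.v.w. 2.5 t → 9.1.3.2. Scheduled 16%. No special measure applies. → 16%.
Line C: motorcycle → 9.3; hybrid → 9.3.2; g.v.w. 7 t → 9.3.2.2. Scheduled 25%. Harrowgate agreement on 9.2.1.2: 9.3.2.2 not covered. → 25%.
Line D: crane lorry → 9.2; diesel-engined → 9.2.1; g.v.w. 32 t → 9.2.1.2. Scheduled 34%. quota on 9.2 exhausted → over-quota 14%; Norvale agreement on 9.1.1.1: 9.2.1.2 not covered. → 14%.
Line E: passenger car → 9.1; hybrid → 9.1.2; g.v.w. 2.5 t → 9.1.2.2. Scheduled 35%. Harrowgate agreement on 9.2.1.2: 9.1.2.2 not covered. → 35%.
Sum: 18% + 16% + 25% + 14% + 35% = 108%.

108%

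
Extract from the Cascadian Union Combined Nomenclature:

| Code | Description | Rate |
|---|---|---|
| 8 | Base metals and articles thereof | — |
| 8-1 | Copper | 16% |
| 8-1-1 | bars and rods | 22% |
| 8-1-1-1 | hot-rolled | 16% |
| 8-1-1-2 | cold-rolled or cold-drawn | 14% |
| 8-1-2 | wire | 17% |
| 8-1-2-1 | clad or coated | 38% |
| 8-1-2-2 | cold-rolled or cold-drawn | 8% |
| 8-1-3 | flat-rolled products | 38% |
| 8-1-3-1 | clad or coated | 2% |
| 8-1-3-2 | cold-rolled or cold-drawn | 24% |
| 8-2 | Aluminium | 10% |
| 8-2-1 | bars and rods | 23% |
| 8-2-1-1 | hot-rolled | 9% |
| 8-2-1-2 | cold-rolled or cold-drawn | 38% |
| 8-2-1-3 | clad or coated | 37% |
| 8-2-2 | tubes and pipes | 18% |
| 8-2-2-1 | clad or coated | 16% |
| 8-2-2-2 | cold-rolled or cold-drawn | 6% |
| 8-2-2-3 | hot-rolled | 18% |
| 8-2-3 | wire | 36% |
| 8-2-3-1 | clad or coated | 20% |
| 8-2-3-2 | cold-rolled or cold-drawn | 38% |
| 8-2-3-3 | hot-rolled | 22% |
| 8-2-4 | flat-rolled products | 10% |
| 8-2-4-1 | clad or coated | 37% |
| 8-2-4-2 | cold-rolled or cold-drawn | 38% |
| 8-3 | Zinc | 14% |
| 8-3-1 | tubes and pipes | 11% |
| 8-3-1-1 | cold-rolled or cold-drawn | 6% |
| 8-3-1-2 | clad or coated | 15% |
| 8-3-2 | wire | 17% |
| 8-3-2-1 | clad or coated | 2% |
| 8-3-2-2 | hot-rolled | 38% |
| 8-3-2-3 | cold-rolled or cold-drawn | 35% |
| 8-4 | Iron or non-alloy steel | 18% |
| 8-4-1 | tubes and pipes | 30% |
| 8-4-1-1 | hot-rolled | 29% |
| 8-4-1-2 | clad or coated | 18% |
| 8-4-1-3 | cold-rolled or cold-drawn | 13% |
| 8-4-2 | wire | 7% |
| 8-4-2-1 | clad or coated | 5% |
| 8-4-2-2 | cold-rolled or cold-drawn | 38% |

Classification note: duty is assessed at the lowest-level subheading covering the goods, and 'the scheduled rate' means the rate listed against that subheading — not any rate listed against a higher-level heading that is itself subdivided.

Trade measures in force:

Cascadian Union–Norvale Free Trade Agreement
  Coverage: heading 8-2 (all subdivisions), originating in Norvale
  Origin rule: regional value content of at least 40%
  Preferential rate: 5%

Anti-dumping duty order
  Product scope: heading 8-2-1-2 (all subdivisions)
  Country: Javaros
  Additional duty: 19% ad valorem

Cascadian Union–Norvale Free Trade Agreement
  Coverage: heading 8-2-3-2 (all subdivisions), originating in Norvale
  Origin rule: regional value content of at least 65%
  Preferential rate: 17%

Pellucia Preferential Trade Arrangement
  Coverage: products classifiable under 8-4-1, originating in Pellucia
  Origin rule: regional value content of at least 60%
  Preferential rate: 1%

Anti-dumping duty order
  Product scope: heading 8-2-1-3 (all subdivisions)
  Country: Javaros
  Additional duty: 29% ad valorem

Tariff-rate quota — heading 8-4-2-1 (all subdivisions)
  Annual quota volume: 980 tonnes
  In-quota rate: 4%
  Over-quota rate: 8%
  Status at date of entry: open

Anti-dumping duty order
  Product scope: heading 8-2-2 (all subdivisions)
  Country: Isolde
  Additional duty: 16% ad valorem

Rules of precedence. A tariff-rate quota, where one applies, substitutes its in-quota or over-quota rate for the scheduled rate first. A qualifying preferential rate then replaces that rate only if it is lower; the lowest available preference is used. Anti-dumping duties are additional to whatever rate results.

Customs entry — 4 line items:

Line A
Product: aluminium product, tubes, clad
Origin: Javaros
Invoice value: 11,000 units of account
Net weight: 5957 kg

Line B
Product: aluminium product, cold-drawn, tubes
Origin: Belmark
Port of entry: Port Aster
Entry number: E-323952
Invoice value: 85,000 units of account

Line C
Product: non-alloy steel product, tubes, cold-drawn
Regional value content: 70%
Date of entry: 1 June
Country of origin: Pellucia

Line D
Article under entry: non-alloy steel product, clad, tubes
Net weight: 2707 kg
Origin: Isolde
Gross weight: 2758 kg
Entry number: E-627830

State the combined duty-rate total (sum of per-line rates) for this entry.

Line A: aluminium → 8-2; tubes → 8-2-2; clad → 8-2-2-1. Scheduled 16%. No special measure applies. → 16%.
Line B: aluminium → 8-2; tubes → 8-2-2; cold-drawn → 8-2-2-2. Scheduled 6%. No special measure applies. → 6%.
Line C: non-alloy steel → 8-4; tubes → 8-4-1; cold-drawn → 8-4-1-3. Scheduled 13%. Pellucia agreement on 8-4-1: RVC ≥ 60% → 1% available; preferential 1%. → 1%.
Line D: non-alloy steel → 8-4; tubes → 8-4-1; clad → 8-4-1-2. Scheduled 18%. No special measure applies. → 18%.
Sum: 16% + 6% + 1% + 18% = 41%.

41%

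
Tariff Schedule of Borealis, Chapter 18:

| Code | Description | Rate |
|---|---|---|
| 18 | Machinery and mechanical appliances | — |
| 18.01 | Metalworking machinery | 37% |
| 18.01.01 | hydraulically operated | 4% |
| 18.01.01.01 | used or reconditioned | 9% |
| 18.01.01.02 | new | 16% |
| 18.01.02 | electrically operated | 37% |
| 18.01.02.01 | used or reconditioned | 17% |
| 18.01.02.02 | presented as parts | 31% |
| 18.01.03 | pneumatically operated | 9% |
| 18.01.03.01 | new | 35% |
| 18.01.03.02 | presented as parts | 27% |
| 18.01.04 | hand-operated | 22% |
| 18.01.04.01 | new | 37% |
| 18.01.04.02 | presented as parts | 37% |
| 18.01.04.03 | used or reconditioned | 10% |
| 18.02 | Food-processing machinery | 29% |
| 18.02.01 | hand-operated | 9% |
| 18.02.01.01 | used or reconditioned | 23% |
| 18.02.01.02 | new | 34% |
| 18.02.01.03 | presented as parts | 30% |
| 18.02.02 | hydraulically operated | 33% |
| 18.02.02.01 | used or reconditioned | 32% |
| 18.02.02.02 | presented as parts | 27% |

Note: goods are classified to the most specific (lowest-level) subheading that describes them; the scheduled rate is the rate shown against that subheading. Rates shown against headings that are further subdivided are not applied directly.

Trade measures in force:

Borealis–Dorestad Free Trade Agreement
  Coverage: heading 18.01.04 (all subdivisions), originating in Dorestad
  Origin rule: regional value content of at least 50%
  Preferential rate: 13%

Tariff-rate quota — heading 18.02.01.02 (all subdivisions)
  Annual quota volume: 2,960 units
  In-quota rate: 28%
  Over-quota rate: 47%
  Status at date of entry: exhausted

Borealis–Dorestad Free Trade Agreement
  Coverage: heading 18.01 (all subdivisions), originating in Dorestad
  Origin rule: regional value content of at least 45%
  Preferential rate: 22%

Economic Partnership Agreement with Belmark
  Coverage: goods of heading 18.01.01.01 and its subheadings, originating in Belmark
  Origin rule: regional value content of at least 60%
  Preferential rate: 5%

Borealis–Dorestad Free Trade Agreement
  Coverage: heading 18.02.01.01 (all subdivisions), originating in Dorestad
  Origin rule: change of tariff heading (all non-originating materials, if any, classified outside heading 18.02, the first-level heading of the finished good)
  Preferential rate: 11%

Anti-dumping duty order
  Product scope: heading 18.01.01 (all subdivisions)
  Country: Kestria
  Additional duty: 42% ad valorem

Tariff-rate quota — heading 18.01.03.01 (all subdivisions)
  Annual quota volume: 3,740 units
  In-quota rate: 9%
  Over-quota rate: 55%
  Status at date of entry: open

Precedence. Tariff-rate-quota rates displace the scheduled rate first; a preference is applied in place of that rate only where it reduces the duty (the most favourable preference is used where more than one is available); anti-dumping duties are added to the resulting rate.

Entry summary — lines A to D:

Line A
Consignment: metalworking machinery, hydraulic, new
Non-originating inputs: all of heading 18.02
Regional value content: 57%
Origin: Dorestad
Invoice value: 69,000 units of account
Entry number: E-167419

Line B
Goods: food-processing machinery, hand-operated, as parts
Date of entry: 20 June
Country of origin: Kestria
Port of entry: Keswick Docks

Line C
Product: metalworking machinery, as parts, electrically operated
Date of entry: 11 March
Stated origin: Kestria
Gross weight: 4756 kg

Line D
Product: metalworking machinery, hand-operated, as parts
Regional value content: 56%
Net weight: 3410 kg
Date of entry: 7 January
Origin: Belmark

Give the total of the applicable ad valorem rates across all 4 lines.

114%

Line A: metalworking → 18.01; hydraulic → 18.01.01; new → 18.01.01.02. Scheduled 16%. Dorestad agreement on 18.01.04: 18.01.01.02 not covered; Dorestad agreement on 18.01: RVC ≥ 45% → 22% available; Dorestad agreement on 18.02.01.01: 18.01.01.02 not covered; preference 22% not lower than 16% → no reduction. → 16%.
Line B: food-processing → 18.02; hand-operated → 18.02.01; as parts → 18.02.01.03. Scheduled 30%. No special measure applies. → 30%.
Line C: metalworking → 18.01; electrically operated → 18.01.02; as parts → 18.01.02.02. Scheduled 31%. No special measure applies. → 31%.
Line D: metalworking → 18.01; hand-operated → 18.01.04; as parts → 18.01.04.02. Scheduled 37%. Belmark agreement on 18.01.01.01: 18.01.04.02 not covered. → 37%.
Sum: 16% + 30% + 31% + 37% = 114%.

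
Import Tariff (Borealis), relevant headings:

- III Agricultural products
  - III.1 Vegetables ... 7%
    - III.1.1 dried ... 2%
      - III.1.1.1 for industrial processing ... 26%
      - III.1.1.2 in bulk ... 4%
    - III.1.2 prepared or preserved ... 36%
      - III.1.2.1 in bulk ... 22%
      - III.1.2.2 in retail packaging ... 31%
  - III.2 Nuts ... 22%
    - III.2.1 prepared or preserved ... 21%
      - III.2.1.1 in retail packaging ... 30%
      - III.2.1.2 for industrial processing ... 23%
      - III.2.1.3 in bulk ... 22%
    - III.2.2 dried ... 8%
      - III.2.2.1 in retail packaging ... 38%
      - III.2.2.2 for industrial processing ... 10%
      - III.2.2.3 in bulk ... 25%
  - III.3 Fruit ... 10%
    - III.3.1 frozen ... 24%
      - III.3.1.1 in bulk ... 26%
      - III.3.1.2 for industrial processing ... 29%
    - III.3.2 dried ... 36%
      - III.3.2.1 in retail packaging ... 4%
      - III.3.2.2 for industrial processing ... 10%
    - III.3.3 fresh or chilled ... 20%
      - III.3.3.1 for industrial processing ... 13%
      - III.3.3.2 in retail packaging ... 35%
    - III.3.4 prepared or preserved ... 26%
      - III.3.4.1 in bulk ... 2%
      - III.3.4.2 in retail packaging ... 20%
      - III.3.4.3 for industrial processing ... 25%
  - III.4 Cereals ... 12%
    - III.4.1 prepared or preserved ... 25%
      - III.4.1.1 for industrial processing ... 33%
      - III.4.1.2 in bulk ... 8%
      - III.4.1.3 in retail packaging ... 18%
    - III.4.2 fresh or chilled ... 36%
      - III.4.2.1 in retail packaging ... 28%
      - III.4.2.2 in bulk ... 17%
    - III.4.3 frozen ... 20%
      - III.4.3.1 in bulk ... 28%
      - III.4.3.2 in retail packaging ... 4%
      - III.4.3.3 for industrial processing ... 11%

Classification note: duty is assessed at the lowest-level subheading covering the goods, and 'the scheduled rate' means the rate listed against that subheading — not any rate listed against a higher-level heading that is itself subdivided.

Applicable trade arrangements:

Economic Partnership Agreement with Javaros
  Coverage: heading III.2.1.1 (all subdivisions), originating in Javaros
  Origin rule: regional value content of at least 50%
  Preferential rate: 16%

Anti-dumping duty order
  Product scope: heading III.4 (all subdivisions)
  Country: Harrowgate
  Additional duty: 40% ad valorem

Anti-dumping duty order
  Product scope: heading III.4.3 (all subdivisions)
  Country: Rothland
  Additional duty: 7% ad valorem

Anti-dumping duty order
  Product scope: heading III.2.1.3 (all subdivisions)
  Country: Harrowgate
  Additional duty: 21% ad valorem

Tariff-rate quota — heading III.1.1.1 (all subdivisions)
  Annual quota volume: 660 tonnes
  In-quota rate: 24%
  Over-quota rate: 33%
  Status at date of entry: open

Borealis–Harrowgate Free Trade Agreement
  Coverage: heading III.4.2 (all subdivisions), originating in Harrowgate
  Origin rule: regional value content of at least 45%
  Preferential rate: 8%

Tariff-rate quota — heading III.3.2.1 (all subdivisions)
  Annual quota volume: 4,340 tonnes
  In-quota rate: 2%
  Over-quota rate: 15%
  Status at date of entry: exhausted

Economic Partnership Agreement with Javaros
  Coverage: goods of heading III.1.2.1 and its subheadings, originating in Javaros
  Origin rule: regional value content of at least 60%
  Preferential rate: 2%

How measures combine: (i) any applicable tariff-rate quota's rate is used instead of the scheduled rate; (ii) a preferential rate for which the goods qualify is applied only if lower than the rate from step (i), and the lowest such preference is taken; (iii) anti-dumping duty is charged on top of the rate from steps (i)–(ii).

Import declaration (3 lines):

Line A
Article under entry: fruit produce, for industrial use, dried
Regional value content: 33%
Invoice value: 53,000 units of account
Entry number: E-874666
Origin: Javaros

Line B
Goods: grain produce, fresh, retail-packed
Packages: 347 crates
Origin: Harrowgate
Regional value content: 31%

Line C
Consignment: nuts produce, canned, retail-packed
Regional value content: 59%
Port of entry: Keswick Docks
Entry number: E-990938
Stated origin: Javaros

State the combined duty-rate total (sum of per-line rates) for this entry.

94%

Line A: fruit → III.3; dried → III.3.2; for industrial use → III.3.2.2. Scheduled 10%. Javaros agreement on III.2.1.1: III.3.2.2 not covered; Javaros agreement on III.1.2.1: III.3.2.2 not covered. → 10%.
Line B: grain → III.4; fresh → III.4.2; retail-packed → III.4.2.1. Scheduled 28%. Harrowgate agreement on III.4.2: RVC < 45%; anti-dumping (Harrowgate, III.4): +40%; total 28% + 40% = 68%. → 68%.
Line C: nuts → III.2; canned → III.2.1; retail-packed → III.2.1.1. Scheduled 30%. Javaros agreement on III.2.1.1: RVC ≥ 50% → 16% available; Javaros agreement on III.1.2.1: III.2.1.1 not covered; preferential 16%. → 16%.
Sum: 10% + 68% + 16% = 94%.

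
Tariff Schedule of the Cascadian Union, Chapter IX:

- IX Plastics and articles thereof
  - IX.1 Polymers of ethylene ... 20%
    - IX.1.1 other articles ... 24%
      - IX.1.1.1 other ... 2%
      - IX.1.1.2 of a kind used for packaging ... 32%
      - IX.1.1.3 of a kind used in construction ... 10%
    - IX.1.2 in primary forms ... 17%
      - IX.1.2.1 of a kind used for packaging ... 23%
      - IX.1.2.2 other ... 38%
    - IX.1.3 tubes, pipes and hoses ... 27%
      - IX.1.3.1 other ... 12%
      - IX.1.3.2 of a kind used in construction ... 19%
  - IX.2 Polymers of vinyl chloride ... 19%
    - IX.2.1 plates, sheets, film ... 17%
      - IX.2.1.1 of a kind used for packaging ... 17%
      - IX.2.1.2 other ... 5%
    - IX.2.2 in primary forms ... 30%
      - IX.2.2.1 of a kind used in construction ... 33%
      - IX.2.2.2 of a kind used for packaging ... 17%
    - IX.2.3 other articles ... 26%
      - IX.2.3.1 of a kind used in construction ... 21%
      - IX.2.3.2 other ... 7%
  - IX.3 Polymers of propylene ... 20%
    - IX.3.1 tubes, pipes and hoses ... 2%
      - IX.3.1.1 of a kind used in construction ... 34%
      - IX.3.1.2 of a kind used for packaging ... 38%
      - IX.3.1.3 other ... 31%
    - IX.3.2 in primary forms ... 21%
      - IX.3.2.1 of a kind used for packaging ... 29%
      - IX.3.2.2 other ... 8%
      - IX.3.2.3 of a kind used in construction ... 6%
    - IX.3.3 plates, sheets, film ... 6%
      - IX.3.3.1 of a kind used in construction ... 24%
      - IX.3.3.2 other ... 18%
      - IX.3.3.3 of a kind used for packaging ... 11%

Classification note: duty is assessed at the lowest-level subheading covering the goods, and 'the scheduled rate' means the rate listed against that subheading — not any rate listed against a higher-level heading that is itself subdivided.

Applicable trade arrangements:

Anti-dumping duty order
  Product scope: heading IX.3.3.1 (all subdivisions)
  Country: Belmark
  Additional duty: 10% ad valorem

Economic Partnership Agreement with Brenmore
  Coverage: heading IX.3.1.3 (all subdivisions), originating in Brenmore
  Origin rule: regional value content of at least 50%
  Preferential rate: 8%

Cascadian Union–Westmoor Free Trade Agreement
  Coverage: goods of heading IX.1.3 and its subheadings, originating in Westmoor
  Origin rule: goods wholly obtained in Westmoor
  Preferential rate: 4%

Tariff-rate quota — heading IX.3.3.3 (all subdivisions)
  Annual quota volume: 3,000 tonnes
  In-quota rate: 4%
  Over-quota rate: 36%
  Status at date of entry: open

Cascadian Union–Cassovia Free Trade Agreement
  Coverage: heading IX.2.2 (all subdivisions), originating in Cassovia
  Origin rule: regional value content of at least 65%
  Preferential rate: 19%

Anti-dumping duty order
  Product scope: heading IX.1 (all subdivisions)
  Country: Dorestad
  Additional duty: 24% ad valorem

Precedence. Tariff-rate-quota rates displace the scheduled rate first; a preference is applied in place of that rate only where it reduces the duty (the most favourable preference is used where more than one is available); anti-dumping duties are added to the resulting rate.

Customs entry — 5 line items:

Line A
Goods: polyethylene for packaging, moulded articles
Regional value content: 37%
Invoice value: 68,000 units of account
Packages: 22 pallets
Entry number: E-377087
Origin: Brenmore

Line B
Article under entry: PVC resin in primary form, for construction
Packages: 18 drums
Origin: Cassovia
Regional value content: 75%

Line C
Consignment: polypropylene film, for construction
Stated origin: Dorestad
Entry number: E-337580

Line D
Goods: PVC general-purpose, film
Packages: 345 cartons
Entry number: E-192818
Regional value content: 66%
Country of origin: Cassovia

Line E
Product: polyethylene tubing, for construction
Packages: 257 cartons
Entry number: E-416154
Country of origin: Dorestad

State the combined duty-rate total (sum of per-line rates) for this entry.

Line A: polyethylene → IX.1; moulded articles → IX.1.1; for packaging → IX.1.1.2. Scheduled 32%. Brenmore agreement on IX.3.1.3: IX.1.1.2 not covered. → 32%.
Line B: PVC → IX.2; resin in primary form → IX.2.2; for construction → IX.2.2.1. Scheduled 33%. Cassovia agreement on IX.2.2: RVC ≥ 65% → 19% available; preferential 19%. → 19%.
Line C: polypropylene → IX.3; film → IX.3.3; for construction → IX.3.3.1. Scheduled 24%. No special measure applies. → 24%.
Line D: PVC → IX.2; film → IX.2.1; general-purpose → IX.2.1.2. Scheduled 5%. Cassovia agreement on IX.2.2: IX.2.1.2 not covered. → 5%.
Line E: polyethylene → IX.1; tubing → IX.1.3; for construction → IX.1.3.2. Scheduled 19%. anti-dumping (Dorestad, IX.1): +24%; total 19% + 24% = 43%. → 43%.
Sum: 32% + 19% + 24% + 5% + 43% = 123%.

123%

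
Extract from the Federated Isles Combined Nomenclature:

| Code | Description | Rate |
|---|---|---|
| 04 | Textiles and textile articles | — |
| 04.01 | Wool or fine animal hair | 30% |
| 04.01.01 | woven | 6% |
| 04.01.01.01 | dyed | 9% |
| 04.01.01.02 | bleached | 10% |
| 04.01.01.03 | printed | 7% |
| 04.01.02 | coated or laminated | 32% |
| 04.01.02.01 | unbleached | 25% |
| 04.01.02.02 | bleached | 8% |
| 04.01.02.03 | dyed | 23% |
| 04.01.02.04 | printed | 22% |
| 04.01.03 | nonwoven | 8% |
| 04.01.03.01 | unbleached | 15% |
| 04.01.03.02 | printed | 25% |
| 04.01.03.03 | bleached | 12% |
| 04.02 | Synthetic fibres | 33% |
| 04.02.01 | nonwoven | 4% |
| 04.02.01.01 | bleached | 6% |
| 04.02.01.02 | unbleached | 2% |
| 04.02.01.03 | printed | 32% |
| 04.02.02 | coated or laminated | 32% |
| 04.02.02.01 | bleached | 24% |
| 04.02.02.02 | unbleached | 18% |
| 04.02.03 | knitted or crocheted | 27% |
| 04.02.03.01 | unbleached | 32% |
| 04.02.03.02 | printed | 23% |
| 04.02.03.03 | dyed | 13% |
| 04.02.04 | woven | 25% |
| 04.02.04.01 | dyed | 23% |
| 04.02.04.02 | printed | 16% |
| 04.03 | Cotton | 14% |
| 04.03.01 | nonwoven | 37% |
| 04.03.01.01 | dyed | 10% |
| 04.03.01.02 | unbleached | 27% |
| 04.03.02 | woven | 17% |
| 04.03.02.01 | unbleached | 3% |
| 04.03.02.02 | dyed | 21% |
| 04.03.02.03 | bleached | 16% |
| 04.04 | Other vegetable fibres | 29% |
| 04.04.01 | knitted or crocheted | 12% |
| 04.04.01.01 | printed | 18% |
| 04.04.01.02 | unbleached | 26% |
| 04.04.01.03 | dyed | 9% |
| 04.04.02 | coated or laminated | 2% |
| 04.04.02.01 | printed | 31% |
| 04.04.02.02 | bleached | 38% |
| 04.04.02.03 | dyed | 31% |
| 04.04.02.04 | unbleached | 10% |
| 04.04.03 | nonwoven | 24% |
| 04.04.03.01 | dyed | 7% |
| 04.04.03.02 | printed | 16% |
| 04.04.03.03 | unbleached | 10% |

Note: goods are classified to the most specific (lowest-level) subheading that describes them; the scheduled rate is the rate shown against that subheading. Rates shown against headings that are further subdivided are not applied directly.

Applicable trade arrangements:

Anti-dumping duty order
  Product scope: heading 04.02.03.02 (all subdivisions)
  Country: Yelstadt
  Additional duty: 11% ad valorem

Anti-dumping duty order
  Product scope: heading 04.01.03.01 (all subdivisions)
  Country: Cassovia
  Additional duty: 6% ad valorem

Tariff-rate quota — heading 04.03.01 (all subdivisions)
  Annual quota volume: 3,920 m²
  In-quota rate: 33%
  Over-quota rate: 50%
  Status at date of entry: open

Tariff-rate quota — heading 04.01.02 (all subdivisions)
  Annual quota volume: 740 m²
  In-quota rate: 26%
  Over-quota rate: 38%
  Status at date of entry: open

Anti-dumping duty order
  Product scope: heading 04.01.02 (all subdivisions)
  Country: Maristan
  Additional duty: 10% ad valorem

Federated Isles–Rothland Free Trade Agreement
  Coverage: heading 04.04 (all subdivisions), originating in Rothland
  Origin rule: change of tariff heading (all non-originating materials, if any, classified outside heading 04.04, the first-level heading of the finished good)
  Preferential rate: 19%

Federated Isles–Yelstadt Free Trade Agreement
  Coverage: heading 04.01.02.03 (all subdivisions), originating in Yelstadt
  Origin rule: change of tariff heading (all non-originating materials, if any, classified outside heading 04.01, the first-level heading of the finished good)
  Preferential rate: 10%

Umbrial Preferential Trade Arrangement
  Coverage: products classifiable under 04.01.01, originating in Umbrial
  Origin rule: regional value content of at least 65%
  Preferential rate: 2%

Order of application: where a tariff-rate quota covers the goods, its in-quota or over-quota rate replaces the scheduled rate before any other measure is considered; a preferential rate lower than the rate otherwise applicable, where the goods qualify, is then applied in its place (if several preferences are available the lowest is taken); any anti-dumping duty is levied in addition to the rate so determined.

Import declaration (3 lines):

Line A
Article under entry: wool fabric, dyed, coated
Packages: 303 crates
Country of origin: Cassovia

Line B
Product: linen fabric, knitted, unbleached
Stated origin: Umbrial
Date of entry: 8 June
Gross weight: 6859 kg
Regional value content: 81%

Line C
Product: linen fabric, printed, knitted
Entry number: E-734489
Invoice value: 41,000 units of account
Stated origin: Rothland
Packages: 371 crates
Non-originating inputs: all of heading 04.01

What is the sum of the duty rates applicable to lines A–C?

Line A: wool → 04.01; coated → 04.01.02; dyed → 04.01.02.03. Scheduled 23%. quota on 04.01.02 open → in-quota 26%. → 26%.
Line B: linen → 04.04; knitted → 04.04.01; unbleached → 04.04.01.02. Scheduled 26%. Umbrial agreement on 04.01.01: 04.04.01.02 not covered. → 26%.
Line C: linen → 04.04; knitted → 04.04.01; printed → 04.04.01.01. Scheduled 18%. Rothland agreement on 04.04: CTH met → 19% available; preference 19% not lower than 18% → no reduction. → 18%.
Sum: 26% + 26% + 18% = 70%.

70%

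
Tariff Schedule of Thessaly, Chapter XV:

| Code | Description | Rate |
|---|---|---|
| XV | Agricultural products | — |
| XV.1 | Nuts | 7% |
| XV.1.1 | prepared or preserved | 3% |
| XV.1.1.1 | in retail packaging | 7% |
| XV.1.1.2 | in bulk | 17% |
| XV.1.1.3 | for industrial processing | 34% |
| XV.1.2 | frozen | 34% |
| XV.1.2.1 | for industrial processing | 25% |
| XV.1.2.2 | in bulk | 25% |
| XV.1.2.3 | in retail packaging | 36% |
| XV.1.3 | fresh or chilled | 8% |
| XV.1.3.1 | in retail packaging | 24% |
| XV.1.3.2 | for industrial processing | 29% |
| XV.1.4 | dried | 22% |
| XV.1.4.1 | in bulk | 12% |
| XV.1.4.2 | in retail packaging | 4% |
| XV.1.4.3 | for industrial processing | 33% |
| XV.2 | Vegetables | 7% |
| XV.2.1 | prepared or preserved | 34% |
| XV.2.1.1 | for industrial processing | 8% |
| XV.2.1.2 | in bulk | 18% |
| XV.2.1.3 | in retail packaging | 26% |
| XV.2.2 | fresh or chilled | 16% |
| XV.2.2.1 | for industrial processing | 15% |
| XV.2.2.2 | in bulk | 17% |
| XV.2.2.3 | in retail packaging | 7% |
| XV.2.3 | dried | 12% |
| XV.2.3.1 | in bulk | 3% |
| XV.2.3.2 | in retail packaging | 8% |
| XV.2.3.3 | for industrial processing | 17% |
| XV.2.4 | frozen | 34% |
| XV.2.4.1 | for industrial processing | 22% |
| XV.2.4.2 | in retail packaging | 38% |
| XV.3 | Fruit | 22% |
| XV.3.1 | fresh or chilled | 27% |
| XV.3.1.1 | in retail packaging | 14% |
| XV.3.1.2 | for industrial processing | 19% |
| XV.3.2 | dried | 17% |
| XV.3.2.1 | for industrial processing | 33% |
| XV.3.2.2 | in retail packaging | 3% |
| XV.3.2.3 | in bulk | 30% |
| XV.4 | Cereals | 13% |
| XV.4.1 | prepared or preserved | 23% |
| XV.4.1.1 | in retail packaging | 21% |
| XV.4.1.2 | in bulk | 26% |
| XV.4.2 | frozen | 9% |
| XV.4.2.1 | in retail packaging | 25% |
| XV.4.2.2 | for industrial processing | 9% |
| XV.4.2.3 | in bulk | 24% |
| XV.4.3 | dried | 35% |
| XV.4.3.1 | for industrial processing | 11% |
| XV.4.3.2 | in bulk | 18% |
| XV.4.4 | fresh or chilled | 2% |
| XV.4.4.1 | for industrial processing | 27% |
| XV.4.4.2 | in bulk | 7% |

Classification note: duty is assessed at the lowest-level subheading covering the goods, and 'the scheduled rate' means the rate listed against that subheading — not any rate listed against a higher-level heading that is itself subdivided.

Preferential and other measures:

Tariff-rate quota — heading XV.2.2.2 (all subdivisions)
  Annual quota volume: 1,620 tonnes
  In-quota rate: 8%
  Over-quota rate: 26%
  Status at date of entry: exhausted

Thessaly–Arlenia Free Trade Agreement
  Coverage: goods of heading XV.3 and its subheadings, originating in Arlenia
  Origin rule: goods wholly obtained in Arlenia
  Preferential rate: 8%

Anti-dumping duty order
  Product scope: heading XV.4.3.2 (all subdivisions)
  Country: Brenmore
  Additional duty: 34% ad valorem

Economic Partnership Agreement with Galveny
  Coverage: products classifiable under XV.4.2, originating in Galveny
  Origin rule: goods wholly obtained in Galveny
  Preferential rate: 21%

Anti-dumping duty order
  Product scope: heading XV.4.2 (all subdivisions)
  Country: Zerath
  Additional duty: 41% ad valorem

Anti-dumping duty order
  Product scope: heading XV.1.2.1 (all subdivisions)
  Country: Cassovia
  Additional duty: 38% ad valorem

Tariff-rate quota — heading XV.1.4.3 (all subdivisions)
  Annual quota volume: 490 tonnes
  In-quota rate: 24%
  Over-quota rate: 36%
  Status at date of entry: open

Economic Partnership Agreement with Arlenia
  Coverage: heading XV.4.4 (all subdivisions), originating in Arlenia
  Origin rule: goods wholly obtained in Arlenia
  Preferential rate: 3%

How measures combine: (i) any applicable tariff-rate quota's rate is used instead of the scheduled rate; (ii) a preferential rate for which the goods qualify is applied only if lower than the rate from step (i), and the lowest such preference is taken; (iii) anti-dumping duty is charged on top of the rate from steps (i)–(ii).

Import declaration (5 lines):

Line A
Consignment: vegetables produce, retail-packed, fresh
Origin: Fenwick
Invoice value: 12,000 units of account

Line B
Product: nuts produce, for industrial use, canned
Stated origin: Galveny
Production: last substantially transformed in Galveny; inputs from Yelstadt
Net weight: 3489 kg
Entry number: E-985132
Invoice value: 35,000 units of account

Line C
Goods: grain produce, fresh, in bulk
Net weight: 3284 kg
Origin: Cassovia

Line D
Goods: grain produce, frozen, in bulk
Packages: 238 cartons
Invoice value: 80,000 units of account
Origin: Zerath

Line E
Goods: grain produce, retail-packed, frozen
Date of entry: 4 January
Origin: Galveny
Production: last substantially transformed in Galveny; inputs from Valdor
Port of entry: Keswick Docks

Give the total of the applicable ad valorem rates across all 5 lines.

Line A: vegetables → XV.2; fresh → XV.2.2; retail-packed → XV.2.2.3. Scheduled 7%. No special measure applies. → 7%.
Line B: nuts → XV.1; canned → XV.1.1; for industrial use → XV.1.1.3. Scheduled 34%. Galveny agreement on XV.4.2: XV.1.1.3 not covered. → 34%.
Line C: grain → XV.4; fresh → XV.4.4; in bulk → XV.4.4.2. Scheduled 7%. No special measure applies. → 7%.
Line D: grain → XV.4; frozen → XV.4.2; in bulk → XV.4.2.3. Scheduled 24%. anti-dumping (Zerath, XV.4.2): +41%; total 24% + 41% = 65%. → 65%.
Line E: grain → XV.4; frozen → XV.4.2; retail-packed → XV.4.2.1. Scheduled 25%. Galveny agreement on XV.4.2: not wholly obtained. → 25%.
Sum: 7% + 34% + 7% + 65% + 25% = 138%.

138%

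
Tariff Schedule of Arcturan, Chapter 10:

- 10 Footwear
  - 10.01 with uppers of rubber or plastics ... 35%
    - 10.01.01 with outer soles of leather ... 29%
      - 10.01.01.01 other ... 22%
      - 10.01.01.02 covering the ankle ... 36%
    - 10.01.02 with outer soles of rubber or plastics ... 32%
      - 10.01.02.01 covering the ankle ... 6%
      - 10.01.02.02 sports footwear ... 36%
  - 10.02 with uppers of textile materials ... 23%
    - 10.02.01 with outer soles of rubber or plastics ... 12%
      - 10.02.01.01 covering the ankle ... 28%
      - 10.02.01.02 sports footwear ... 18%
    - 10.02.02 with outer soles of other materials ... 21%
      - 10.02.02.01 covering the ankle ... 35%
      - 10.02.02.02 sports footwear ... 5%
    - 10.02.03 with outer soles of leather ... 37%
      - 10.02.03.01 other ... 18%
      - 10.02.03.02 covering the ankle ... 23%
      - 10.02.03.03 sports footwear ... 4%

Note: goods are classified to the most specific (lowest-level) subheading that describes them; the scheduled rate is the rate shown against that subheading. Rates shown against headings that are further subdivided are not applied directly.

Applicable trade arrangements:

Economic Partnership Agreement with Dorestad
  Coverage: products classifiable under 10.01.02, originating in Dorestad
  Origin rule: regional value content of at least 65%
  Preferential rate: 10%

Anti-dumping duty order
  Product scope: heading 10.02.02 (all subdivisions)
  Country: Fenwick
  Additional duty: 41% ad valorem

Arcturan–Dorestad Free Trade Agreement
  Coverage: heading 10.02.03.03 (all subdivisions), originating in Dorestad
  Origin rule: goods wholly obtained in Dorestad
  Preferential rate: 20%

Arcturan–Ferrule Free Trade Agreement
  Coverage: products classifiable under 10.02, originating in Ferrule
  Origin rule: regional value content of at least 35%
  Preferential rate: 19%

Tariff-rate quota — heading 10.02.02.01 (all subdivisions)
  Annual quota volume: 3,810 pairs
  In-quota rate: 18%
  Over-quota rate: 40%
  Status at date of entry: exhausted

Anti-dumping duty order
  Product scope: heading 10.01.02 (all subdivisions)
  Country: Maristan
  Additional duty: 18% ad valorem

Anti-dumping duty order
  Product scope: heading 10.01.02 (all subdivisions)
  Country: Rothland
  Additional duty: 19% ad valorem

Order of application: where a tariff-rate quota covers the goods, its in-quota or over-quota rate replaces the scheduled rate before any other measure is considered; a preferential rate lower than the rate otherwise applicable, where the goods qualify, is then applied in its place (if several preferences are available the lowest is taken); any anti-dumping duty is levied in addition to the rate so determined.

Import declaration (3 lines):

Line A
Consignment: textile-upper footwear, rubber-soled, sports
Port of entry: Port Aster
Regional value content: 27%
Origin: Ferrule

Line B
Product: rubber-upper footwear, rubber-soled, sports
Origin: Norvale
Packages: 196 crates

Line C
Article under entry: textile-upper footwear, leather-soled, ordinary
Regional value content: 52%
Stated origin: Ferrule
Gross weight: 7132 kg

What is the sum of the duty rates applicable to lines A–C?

72%

Line A: textile-upper → 10.02; rubber-soled → 10.02.01; sports → 10.02.01.02. Scheduled 18%. Ferrule agreement on 10.02: RVC < 35%. → 18%.
Line B: rubber-upper → 10.01; rubber-soled → 10.01.02; sports → 10.01.02.02. Scheduled 36%. No special measure applies. → 36%.
Line C: textile-upper → 10.02; leather-soled → 10.02.03; ordinary → 10.02.03.01. Scheduled 18%. Ferrule agreement on 10.02: RVC ≥ 35% → 19% available; preference 19% not lower than 18% → no reduction. → 18%.
Sum: 18% + 36% + 18% = 72%.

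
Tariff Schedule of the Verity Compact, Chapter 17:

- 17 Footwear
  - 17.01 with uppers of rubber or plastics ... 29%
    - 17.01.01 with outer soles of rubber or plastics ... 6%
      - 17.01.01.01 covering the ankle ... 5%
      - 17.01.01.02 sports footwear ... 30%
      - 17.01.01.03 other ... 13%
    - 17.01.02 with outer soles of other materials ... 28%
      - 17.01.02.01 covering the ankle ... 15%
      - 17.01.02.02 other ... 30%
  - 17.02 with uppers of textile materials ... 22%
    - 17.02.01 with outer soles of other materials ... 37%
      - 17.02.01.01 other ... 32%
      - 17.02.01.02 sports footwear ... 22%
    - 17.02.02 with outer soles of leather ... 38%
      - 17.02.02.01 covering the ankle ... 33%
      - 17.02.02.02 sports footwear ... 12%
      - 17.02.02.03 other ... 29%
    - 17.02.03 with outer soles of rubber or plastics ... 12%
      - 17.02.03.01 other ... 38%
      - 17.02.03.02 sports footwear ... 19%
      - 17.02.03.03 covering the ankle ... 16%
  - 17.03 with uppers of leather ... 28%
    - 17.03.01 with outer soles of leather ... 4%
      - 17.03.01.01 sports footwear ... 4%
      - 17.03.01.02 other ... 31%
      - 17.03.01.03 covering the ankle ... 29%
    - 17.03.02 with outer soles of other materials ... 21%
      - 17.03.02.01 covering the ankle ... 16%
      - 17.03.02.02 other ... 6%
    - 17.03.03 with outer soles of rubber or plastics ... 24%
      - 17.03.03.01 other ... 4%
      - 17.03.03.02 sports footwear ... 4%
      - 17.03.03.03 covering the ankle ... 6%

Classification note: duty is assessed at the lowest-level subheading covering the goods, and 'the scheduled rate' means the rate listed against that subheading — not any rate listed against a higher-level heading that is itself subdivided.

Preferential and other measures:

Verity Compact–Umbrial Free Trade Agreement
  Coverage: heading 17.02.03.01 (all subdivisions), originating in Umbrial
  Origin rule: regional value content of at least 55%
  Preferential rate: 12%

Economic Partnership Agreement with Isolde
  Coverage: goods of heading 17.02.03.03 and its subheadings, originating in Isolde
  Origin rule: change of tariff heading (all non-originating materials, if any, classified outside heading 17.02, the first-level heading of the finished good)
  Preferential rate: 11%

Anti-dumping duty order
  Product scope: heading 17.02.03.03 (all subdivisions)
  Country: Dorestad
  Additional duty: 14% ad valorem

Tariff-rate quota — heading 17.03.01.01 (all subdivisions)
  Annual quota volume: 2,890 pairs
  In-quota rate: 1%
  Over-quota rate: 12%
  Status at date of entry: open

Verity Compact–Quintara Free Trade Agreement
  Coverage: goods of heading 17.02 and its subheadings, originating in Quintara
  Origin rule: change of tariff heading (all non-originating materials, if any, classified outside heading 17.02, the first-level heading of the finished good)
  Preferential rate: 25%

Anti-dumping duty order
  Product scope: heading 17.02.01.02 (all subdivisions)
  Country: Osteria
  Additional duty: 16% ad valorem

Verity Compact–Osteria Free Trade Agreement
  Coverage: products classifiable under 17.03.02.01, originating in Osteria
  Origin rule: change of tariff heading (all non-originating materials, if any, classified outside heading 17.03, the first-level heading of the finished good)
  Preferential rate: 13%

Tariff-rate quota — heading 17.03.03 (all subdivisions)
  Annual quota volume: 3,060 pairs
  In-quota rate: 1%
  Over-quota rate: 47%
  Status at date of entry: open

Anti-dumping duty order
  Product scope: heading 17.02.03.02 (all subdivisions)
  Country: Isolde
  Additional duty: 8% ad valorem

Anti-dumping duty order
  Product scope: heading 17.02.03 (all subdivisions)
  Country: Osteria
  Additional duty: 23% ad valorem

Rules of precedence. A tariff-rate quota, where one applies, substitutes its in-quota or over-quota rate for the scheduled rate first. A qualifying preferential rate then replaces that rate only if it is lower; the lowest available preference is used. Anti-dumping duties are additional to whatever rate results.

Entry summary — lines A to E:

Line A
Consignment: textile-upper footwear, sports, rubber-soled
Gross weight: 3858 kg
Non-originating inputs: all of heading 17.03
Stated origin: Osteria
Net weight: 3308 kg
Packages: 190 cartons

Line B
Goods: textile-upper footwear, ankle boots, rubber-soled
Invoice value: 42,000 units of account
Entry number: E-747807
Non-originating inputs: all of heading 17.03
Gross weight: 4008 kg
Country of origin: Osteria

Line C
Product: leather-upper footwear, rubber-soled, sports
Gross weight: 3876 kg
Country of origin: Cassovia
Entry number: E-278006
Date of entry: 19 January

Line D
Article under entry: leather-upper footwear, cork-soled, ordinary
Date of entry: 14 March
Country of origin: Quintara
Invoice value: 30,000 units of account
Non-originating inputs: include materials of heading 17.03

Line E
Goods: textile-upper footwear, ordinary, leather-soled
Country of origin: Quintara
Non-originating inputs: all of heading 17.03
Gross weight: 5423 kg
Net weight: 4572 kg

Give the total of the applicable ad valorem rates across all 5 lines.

113%

Line A: textile-upper → 17.02; rubber-soled → 17.02.03; sports → 17.02.03.02. Scheduled 19%. Osteria agreement on 17.03.02.01: 17.02.03.02 not covered; anti-dumping (Osteria, 17.02.03): +23%; total 19% + 23% = 42%. → 42%.
Line B: textile-upper → 17.02; rubber-soled → 17.02.03; ankle boots → 17.02.03.03. Scheduled 16%. Osteria agreement on 17.03.02.01: 17.02.03.03 not covered; anti-dumping (Osteria, 17.02.03): +23%; total 16% + 23% = 39%. → 39%.
Line C: leather-upper → 17.03; rubber-soled → 17.03.03; sports → 17.03.03.02. Scheduled 4%. quota on 17.03.03 open → in-quota 1%. → 1%.
Line D: leather-upper → 17.03; cork-soled → 17.03.02; ordinary → 17.03.02.02. Scheduled 6%. Quintara agreement on 17.02: 17.03.02.02 not covered. → 6%.
Line E: textile-upper → 17.02; leather-soled → 17.02.02; ordinary → 17.02.02.03. Scheduled 29%. Quintara agreement on 17.02: CTH met → 25% available; preferential 25%. → 25%.
Sum: 42% + 39% + 1% + 6% + 25% = 113%.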